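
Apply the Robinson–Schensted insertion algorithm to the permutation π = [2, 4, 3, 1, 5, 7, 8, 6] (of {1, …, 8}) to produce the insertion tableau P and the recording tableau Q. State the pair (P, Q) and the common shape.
P = [1, 3, 5, 6, 8] / [2, 7] / [4];  Q = [1, 2, 5, 6, 7] / [3, 8] / [4];  common shape = (5, 2, 1)

Row-insert the values π_1, π_2, … into P one at a time, bumping the leftmost entry strictly greater than the inserted value down to the next row. The recording tableau Q records, in position (i, j), the step at which that cell was added to P.
  Insert 2 (step 1): P = [2];  Q = [1]
  Insert 4 (step 2): P = [2, 4];  Q = [1, 2]
  Insert 3 (step 3): P = [2, 3] / [4];  Q = [1, 2] / [3]
  Insert 1 (step 4): P = [1, 3] / [2] / [4];  Q = [1, 2] / [3] / [4]
  Insert 5 (step 5): P = [1, 3, 5] / [2] / [4];  Q = [1, 2, 5] / [3] / [4]
  Insert 7 (step 6): P = [1, 3, 5, 7] / [2] / [4];  Q = [1, 2, 5, 6] / [3] / [4]
  Insert 8 (step 7): P = [1, 3, 5, 7, 8] / [2] / [4];  Q = [1, 2, 5, 6, 7] / [3] / [4]
  Insert 6 (step 8): P = [1, 3, 5, 6, 8] / [2, 7] / [4];  Q = [1, 2, 5, 6, 7] / [3, 8] / [4]
Final shape: (5, 2, 1).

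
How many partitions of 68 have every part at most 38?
p(68, parts ≤ 38) = 3064710

Use the recurrence p(n, m) = p(n, m−1) + p(n−m, m): either the largest part is < m (count p(n, m−1)) or the largest part is exactly m (remove one copy of m, count p(n−m, m)). With p(0, ·) = 1 this gives p(68, parts ≤ 38) = 3064710. (By conjugating Young diagrams, this also counts partitions of 68 into at most 38 parts.)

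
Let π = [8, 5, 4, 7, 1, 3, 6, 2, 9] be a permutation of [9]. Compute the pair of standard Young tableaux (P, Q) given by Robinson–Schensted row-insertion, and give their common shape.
P = [1, 2, 6, 9] / [3, 7] / [4] / [5] / [8];  Q = [1, 4, 7, 9] / [2, 6] / [3] / [5] / [8];  common shape = (4, 2, 1, 1, 1)

Row-insert the values π_1, π_2, … into P one at a time, bumping the leftmost entry strictly greater than the inserted value down to the next row. The recording tableau Q records, in position (i, j), the step at which that cell was added to P.
  Insert 8 (step 1): P = [8];  Q = [1]
  Insert 5 (step 2): P = [5] / [8];  Q = [1] / [2]
  Insert 4 (step 3): P = [4] / [5] / [8];  Q = [1] / [2] / [3]
  Insert 7 (step 4): P = [4, 7] / [5] / [8];  Q = [1, 4] / [2] / [3]
  Insert 1 (step 5): P = [1, 7] / [4] / [5] / [8];  Q = [1, 4] / [2] / [3] / [5]
  Insert 3 (step 6): P = [1, 3] / [4, 7] / [5] / [8];  Q = [1, 4] / [2, 6] / [3] / [5]
  Insert 6 (step 7): P = [1, 3, 6] / [4, 7] / [5] / [8];  Q = [1, 4, 7] / [2, 6] / [3] / [5]
  Insert 2 (step 8): P = [1, 2, 6] / [3, 7] / [4] / [5] / [8];  Q = [1, 4, 7] / [2, 6] / [3] / [5] / [8]
  Insert 9 (step 9): P = [1, 2, 6, 9] / [3, 7] / [4] / [5] / [8];  Q = [1, 4, 7, 9] / [2, 6] / [3] / [5] / [8]
Final shape: (4, 2, 1, 1, 1).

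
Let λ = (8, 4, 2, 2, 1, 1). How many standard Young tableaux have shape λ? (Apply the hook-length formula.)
# SYT of shape (8, 4, 2, 2, 1, 1) = 7634088

Hook-length formula: f^λ = n! / Π hook(c), product over all cells c of the Young diagram. For λ = (8, 4, 2, 2, 1, 1), n = 18 boxes. Hook lengths by row (left-to-right, top-to-bottom): [13, 10, 7, 6, 4, 3, 2, 1]; [8, 5, 2, 1]; [5, 2]; [4, 1]; [2]; [1]. Product of hooks = 838656000. So f^λ = 18! / 838656000 = 6402373705728000 / 838656000 = 7634088.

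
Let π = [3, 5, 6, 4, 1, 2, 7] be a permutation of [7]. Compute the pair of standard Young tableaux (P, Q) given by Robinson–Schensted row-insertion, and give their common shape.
P = [1, 2, 6, 7] / [3, 4] / [5];  Q = [1, 2, 3, 7] / [4, 6] / [5];  common shape = (4, 2, 1)

Row-insert the values π_1, π_2, … into P one at a time, bumping the leftmost entry strictly greater than the inserted value down to the next row. The recording tableau Q records, in position (i, j), the step at which that cell was added to P.
  Insert 3 (step 1): P = [3];  Q = [1]
  Insert 5 (step 2): P = [3, 5];  Q = [1, 2]
  Insert 6 (step 3): P = [3, 5, 6];  Q = [1, 2, 3]
  Insert 4 (step 4): P = [3, 4, 6] / [5];  Q = [1, 2, 3] / [4]
  Insert 1 (step 5): P = [1, 4, 6] / [3] / [5];  Q = [1, 2, 3] / [4] / [5]
  Insert 2 (step 6): P = [1, 2, 6] / [3, 4] / [5];  Q = [1, 2, 3] / [4, 6] / [5]
  Insert 7 (step 7): P = [1, 2, 6, 7] / [3, 4] / [5];  Q = [1, 2, 3, 7] / [4, 6] / [5]
Final shape: (4, 2, 1).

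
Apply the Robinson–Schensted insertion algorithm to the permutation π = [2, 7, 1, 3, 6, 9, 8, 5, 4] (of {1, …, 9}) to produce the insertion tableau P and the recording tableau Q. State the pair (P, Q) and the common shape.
P = [1, 3, 4, 8] / [2, 5, 9] / [6] / [7];  Q = [1, 2, 5, 6] / [3, 4, 7] / [8] / [9];  common shape = (4, 3, 1, 1)

Row-insert the values π_1, π_2, … into P one at a time, bumping the leftmost entry strictly greater than the inserted value down to the next row. The recording tableau Q records, in position (i, j), the step at which that cell was added to P.
  Insert 2 (step 1): P = [2];  Q = [1]
  Insert 7 (step 2): P = [2, 7];  Q = [1, 2]
  Insert 1 (step 3): P = [1, 7] / [2];  Q = [1, 2] / [3]
  Insert 3 (step 4): P = [1, 3] / [2, 7];  Q = [1, 2] / [3, 4]
  Insert 6 (step 5): P = [1, 3, 6] / [2, 7];  Q = [1, 2, 5] / [3, 4]
  Insert 9 (step 6): P = [1, 3, 6, 9] / [2, 7];  Q = [1, 2, 5, 6] / [3, 4]
  Insert 8 (step 7): P = [1, 3, 6, 8] / [2, 7, 9];  Q = [1, 2, 5, 6] / [3, 4, 7]
  Insert 5 (step 8): P = [1, 3, 5, 8] / [2, 6, 9] / [7];  Q = [1, 2, 5, 6] / [3, 4, 7] / [8]
  Insert 4 (step 9): P = [1, 3, 4, 8] / [2, 5, 9] / [6] / [7];  Q = [1, 2, 5, 6] / [3, 4, 7] / [8] / [9]
Final shape: (4, 3, 1, 1).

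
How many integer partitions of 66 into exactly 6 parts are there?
p(66, 6 parts) = 19858

Partitions of n into exactly k parts are in bijection with partitions of n − k into at most k parts (subtract 1 from each part). So p(66, exactly 6) = p(60, parts ≤ 6). Computing via the recurrence p(m, j) = p(m, j−1) + p(m−j, j) gives 19858.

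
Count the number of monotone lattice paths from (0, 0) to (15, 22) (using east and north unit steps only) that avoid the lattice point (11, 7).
Number of paths = 9240849936

Total paths from (0, 0) to (15, 22): C(37, 15) = 9364199760. Paths through (11, 7): (paths (0, 0) → (11, 7)) × (paths (11, 7) → (15, 22)) = C(18, 11) · C(19, 4) = 31824 · 3876 = 123349824. Avoidance count = 9364199760 − 123349824 = 9240849936.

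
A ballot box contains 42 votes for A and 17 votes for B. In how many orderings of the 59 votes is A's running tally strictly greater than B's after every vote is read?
Strict-lead orderings = 117588504119625

Total orderings of the 59 votes with 42 for A: C(59, 42) = 277508869722315. By the Bertrand ballot formula (Cycle Lemma / reflection principle), the number of orderings in which A is strictly ahead of B throughout is (p − q)/(p + q) · C(p + q, p) = (42 − 17)/(42 + 17) · 277508869722315 = 117588504119625.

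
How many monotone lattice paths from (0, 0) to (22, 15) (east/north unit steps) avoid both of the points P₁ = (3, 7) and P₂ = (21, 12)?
Number of paths = 7694673000

Inclusion–exclusion. Total paths: C(37, 22) = 9364199760. Through P₁: C(10, 3)·C(27, 19) = 266409000. Through P₂: C(33, 21)·C(4, 1) = 1419269280. Since P₁ is strictly southwest of P₂, a monotone path through both must visit P₁ then P₂; paths through both = C(10, 3)·C(23, 18)·C(4, 1) = 16151520. Avoid both = 9364199760 − 266409000 − 1419269280 + 16151520 = 7694673000.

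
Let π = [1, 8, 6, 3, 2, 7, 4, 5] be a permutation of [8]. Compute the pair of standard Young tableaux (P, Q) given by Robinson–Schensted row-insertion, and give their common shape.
P = [1, 2, 4, 5] / [3, 7] / [6] / [8];  Q = [1, 2, 6, 8] / [3, 7] / [4] / [5];  common shape = (4, 2, 1, 1)

Row-insert the values π_1, π_2, … into P one at a time, bumping the leftmost entry strictly greater than the inserted value down to the next row. The recording tableau Q records, in position (i, j), the step at which that cell was added to P.
  Insert 1 (step 1): P = [1];  Q = [1]
  Insert 8 (step 2): P = [1, 8];  Q = [1, 2]
  Insert 6 (step 3): P = [1, 6] / [8];  Q = [1, 2] / [3]
  Insert 3 (step 4): P = [1, 3] / [6] / [8];  Q = [1, 2] / [3] / [4]
  Insert 2 (step 5): P = [1, 2] / [3] / [6] / [8];  Q = [1, 2] / [3] / [4] / [5]
  Insert 7 (step 6): P = [1, 2, 7] / [3] / [6] / [8];  Q = [1, 2, 6] / [3] / [4] / [5]
  Insert 4 (step 7): P = [1, 2, 4] / [3, 7] / [6] / [8];  Q = [1, 2, 6] / [3, 7] / [4] / [5]
  Insert 5 (step 8): P = [1, 2, 4, 5] / [3, 7] / [6] / [8];  Q = [1, 2, 6, 8] / [3, 7] / [4] / [5]
Final shape: (4, 2, 1, 1).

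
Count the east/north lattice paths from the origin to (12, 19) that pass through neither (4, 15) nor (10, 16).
Number of paths = 86355875

Inclusion–exclusion. Total paths: C(31, 12) = 141120525. Through P₁: C(19, 4)·C(12, 8) = 1918620. Through P₂: C(26, 10)·C(5, 2) = 53117350. Since P₁ is strictly southwest of P₂, a monotone path through both must visit P₁ then P₂; paths through both = C(19, 4)·C(7, 6)·C(5, 2) = 271320. Avoid both = 141120525 − 1918620 − 53117350 + 271320 = 86355875.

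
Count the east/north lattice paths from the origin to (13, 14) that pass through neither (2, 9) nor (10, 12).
Number of paths = 13442350

Inclusion–exclusion. Total paths: C(27, 13) = 20058300. Through P₁: C(11, 2)·C(16, 11) = 240240. Through P₂: C(22, 10)·C(5, 3) = 6466460. Since P₁ is strictly southwest of P₂, a monotone path through both must visit P₁ then P₂; paths through both = C(11, 2)·C(11, 8)·C(5, 3) = 90750. Avoid both = 20058300 − 240240 − 6466460 + 90750 = 13442350.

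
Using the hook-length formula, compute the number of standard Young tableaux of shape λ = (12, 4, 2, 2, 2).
# SYT of shape (12, 4, 2, 2, 2) = 87297210

Hook-length formula: f^λ = n! / Π hook(c), product over all cells c of the Young diagram. For λ = (12, 4, 2, 2, 2), n = 22 boxes. Hook lengths by row (left-to-right, top-to-bottom): [16, 15, 11, 10, 8, 7, 6, 5, 4, 3, 2, 1]; [7, 6, 2, 1]; [4, 3]; [3, 2]; [2, 1]. Product of hooks = 12875563008000. So f^λ = 22! / 12875563008000 = 1124000727777607680000 / 12875563008000 = 87297210.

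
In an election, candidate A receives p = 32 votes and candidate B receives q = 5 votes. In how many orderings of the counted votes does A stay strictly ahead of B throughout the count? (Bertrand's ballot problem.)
Strict-lead orderings = 318087

Total orderings of the 37 votes with 32 for A: C(37, 32) = 435897. By the Bertrand ballot formula (Cycle Lemma / reflection principle), the number of orderings in which A is strictly ahead of B throughout is (p − q)/(p + q) · C(p + q, p) = (32 − 5)/(32 + 5) · 435897 = 318087.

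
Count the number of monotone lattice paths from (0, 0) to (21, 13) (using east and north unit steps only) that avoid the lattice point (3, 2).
Number of paths = 582010860

Total paths from (0, 0) to (21, 13): C(34, 21) = 927983760. Paths through (3, 2): (paths (0, 0) → (3, 2)) × (paths (3, 2) → (21, 13)) = C(5, 3) · C(29, 18) = 10 · 34597290 = 345972900. Avoidance count = 927983760 − 345972900 = 582010860.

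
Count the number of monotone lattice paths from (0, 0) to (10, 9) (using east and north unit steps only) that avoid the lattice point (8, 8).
Number of paths = 53768

Total paths from (0, 0) to (10, 9): C(19, 10) = 92378. Paths through (8, 8): (paths (0, 0) → (8, 8)) × (paths (8, 8) → (10, 9)) = C(16, 8) · C(3, 2) = 12870 · 3 = 38610. Avoidance count = 92378 − 38610 = 53768.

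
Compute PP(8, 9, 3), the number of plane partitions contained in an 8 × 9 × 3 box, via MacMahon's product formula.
PP(8, 9, 3) = 198520691512

Evaluate the triple product over i = 1..8, j = 1..9, k = 1..3. The factors are (2/1) · (3/2) · (4/3) · (3/2) · (4/3) · (5/4) · (4/3) · (5/4) · … (216 factors total). The numerators and denominators telescope so the product is an integer; carrying out the multiplication exactly gives PP(8, 9, 3) = 198520691512.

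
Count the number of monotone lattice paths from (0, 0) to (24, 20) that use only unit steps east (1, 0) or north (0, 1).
Number of paths = 1761039350070

A monotone lattice path from (0, 0) to (24, 20) consists of 24 east steps and 20 north steps in some order, so it is determined by which 24 of the 44 steps are east. The count is C(44, 24) = 1761039350070.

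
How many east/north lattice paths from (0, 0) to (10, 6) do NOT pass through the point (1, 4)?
Number of paths = 7733

Total paths from (0, 0) to (10, 6): C(16, 10) = 8008. Paths through (1, 4): (paths (0, 0) → (1, 4)) × (paths (1, 4) → (10, 6)) = C(5, 1) · C(11, 9) = 5 · 55 = 275. Avoidance count = 8008 − 275 = 7733.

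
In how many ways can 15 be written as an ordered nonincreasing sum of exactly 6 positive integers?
p(15, 6 parts) = 26

Partitions of n into exactly k parts ↔ partitions of n − k into at most k parts (subtract 1 from each part). For n = 15, k = 6, the partitions are: 10+1+1+1+1+1, 9+2+1+1+1+1, 8+3+1+1+1+1, 8+2+2+1+1+1, 7+4+1+1+1+1, 7+3+2+1+1+1, 7+2+2+2+1+1, 6+5+1+1+1+1, 6+4+2+1+1+1, 6+3+3+1+1+1, 6+3+2+2+1+1, 6+2+2+2+2+1, 5+5+2+1+1+1, 5+4+3+1+1+1, 5+4+2+2+1+1, 5+3+3+2+1+1, 5+3+2+2+2+1, 5+2+2+2+2+2, 4+4+4+1+1+1, 4+4+3+2+1+1, 4+4+2+2+2+1, 4+3+3+3+1+1, 4+3+3+2+2+1, 4+3+2+2+2+2, 3+3+3+3+2+1, 3+3+3+2+2+2. Count = 26.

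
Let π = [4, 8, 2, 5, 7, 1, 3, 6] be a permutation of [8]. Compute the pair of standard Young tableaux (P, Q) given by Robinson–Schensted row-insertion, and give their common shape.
P = [1, 3, 6] / [2, 5, 7] / [4, 8];  Q = [1, 2, 5] / [3, 4, 8] / [6, 7];  common shape = (3, 3, 2)

Row-insert the values π_1, π_2, … into P one at a time, bumping the leftmost entry strictly greater than the inserted value down to the next row. The recording tableau Q records, in position (i, j), the step at which that cell was added to P.
  Insert 4 (step 1): P = [4];  Q = [1]
  Insert 8 (step 2): P = [4, 8];  Q = [1, 2]
  Insert 2 (step 3): P = [2, 8] / [4];  Q = [1, 2] / [3]
  Insert 5 (step 4): P = [2, 5] / [4, 8];  Q = [1, 2] / [3, 4]
  Insert 7 (step 5): P = [2, 5, 7] / [4, 8];  Q = [1, 2, 5] / [3, 4]
  Insert 1 (step 6): P = [1, 5, 7] / [2, 8] / [4];  Q = [1, 2, 5] / [3, 4] / [6]
  Insert 3 (step 7): P = [1, 3, 7] / [2, 5] / [4, 8];  Q = [1, 2, 5] / [3, 4] / [6, 7]
  Insert 6 (step 8): P = [1, 3, 6] / [2, 5, 7] / [4, 8];  Q = [1, 2, 5] / [3, 4, 8] / [6, 7]
Final shape: (3, 3, 2).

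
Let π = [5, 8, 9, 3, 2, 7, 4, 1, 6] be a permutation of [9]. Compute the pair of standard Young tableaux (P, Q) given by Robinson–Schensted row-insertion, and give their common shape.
P = [1, 4, 6] / [2, 7, 9] / [3, 8] / [5];  Q = [1, 2, 3] / [4, 6, 9] / [5, 7] / [8];  common shape = (3, 3, 2, 1)

Row-insert the values π_1, π_2, … into P one at a time, bumping the leftmost entry strictly greater than the inserted value down to the next row. The recording tableau Q records, in position (i, j), the step at which that cell was added to P.
  Insert 5 (step 1): P = [5];  Q = [1]
  Insert 8 (step 2): P = [5, 8];  Q = [1, 2]
  Insert 9 (step 3): P = [5, 8, 9];  Q = [1, 2, 3]
  Insert 3 (step 4): P = [3, 8, 9] / [5];  Q = [1, 2, 3] / [4]
  Insert 2 (step 5): P = [2, 8, 9] / [3] / [5];  Q = [1, 2, 3] / [4] / [5]
  Insert 7 (step 6): P = [2, 7, 9] / [3, 8] / [5];  Q = [1, 2, 3] / [4, 6] / [5]
  Insert 4 (step 7): P = [2, 4, 9] / [3, 7] / [5, 8];  Q = [1, 2, 3] / [4, 6] / [5, 7]
  Insert 1 (step 8): P = [1, 4, 9] / [2, 7] / [3, 8] / [5];  Q = [1, 2, 3] / [4, 6] / [5, 7] / [8]
  Insert 6 (step 9): P = [1, 4, 6] / [2, 7, 9] / [3, 8] / [5];  Q = [1, 2, 3] / [4, 6, 9] / [5, 7] / [8]
Final shape: (3, 3, 2, 1).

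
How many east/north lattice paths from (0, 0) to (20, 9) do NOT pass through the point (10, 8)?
Number of paths = 9533667

Total paths from (0, 0) to (20, 9): C(29, 20) = 10015005. Paths through (10, 8): (paths (0, 0) → (10, 8)) × (paths (10, 8) → (20, 9)) = C(18, 10) · C(11, 10) = 43758 · 11 = 481338. Avoidance count = 10015005 − 481338 = 9533667.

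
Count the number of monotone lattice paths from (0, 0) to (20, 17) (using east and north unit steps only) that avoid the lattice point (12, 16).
Number of paths = 15631572915

Total paths from (0, 0) to (20, 17): C(37, 20) = 15905368710. Paths through (12, 16): (paths (0, 0) → (12, 16)) × (paths (12, 16) → (20, 17)) = C(28, 12) · C(9, 8) = 30421755 · 9 = 273795795. Avoidance count = 15905368710 − 273795795 = 15631572915.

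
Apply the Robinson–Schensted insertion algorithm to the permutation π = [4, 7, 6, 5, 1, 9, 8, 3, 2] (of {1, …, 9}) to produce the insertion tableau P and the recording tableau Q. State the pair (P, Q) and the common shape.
P = [1, 2, 8] / [3, 5] / [4, 9] / [6] / [7];  Q = [1, 2, 6] / [3, 7] / [4, 8] / [5] / [9];  common shape = (3, 2, 2, 1, 1)

Row-insert the values π_1, π_2, … into P one at a time, bumping the leftmost entry strictly greater than the inserted value down to the next row. The recording tableau Q records, in position (i, j), the step at which that cell was added to P.
  Insert 4 (step 1): P = [4];  Q = [1]
  Insert 7 (step 2): P = [4, 7];  Q = [1, 2]
  Insert 6 (step 3): P = [4, 6] / [7];  Q = [1, 2] / [3]
  Insert 5 (step 4): P = [4, 5] / [6] / [7];  Q = [1, 2] / [3] / [4]
  Insert 1 (step 5): P = [1, 5] / [4] / [6] / [7];  Q = [1, 2] / [3] / [4] / [5]
  Insert 9 (step 6): P = [1, 5, 9] / [4] / [6] / [7];  Q = [1, 2, 6] / [3] / [4] / [5]
  Insert 8 (step 7): P = [1, 5, 8] / [4, 9] / [6] / [7];  Q = [1, 2, 6] / [3, 7] / [4] / [5]
  Insert 3 (step 8): P = [1, 3, 8] / [4, 5] / [6, 9] / [7];  Q = [1, 2, 6] / [3, 7] / [4, 8] / [5]
  Insert 2 (step 9): P = [1, 2, 8] / [3, 5] / [4, 9] / [6] / [7];  Q = [1, 2, 6] / [3, 7] / [4, 8] / [5] / [9]
Final shape: (3, 2, 2, 1, 1).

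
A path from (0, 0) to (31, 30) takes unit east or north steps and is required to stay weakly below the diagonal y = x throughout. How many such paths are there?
Number of paths = 14544636039226909

By the reflection principle (André's argument), the number of monotone paths to (31, 30) with n ≤ m that never go above y = x is C(61, 31) − C(61, 32) = 232714176627630544 − 218169540588403635 = 14544636039226909.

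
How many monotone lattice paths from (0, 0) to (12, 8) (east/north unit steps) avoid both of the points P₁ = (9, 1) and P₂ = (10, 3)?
Number of paths = 119394

Inclusion–exclusion. Total paths: C(20, 12) = 125970. Through P₁: C(10, 9)·C(10, 3) = 1200. Through P₂: C(13, 10)·C(7, 2) = 6006. Since P₁ is strictly southwest of P₂, a monotone path through both must visit P₁ then P₂; paths through both = C(10, 9)·C(3, 1)·C(7, 2) = 630. Avoid both = 125970 − 1200 − 6006 + 630 = 119394.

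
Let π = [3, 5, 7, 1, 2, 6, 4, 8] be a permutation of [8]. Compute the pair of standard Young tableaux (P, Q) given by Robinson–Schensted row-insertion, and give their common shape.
P = [1, 2, 4, 8] / [3, 5, 6] / [7];  Q = [1, 2, 3, 8] / [4, 5, 6] / [7];  common shape = (4, 3, 1)

Row-insert the values π_1, π_2, … into P one at a time, bumping the leftmost entry strictly greater than the inserted value down to the next row. The recording tableau Q records, in position (i, j), the step at which that cell was added to P.
  Insert 3 (step 1): P = [3];  Q = [1]
  Insert 5 (step 2): P = [3, 5];  Q = [1, 2]
  Insert 7 (step 3): P = [3, 5, 7];  Q = [1, 2, 3]
  Insert 1 (step 4): P = [1, 5, 7] / [3];  Q = [1, 2, 3] / [4]
  Insert 2 (step 5): P = [1, 2, 7] / [3, 5];  Q = [1, 2, 3] / [4, 5]
  Insert 6 (step 6): P = [1, 2, 6] / [3, 5, 7];  Q = [1, 2, 3] / [4, 5, 6]
  Insert 4 (step 7): P = [1, 2, 4] / [3, 5, 6] / [7];  Q = [1, 2, 3] / [4, 5, 6] / [7]
  Insert 8 (step 8): P = [1, 2, 4, 8] / [3, 5, 6] / [7];  Q = [1, 2, 3, 8] / [4, 5, 6] / [7]
Final shape: (4, 3, 1).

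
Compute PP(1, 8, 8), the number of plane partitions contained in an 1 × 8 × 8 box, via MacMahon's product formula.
PP(1, 8, 8) = 12870

Evaluate the triple product over i = 1..1, j = 1..8, k = 1..8. The factors are (2/1) · (3/2) · (4/3) · (5/4) · (6/5) · (7/6) · (8/7) · (9/8) · … (64 factors total). The numerators and denominators telescope so the product is an integer; carrying out the multiplication exactly gives PP(1, 8, 8) = 12870.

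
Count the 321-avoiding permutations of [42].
C_42 = 39044429911904443959240

These 321-avoiding permutations are counted by the Catalan number C_n = (1/(n + 1)) · C(2n, n). For n = 42: C_42 = (1/43) · C(84, 42) = 1678910486211891090247320/43 = 39044429911904443959240.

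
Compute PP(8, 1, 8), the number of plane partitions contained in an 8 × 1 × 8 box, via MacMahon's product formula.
PP(8, 1, 8) = 12870

Evaluate the triple product over i = 1..8, j = 1..1, k = 1..8. The factors are (2/1) · (3/2) · (4/3) · (5/4) · (6/5) · (7/6) · (8/7) · (9/8) · … (64 factors total). The numerators and denominators telescope so the product is an integer; carrying out the multiplication exactly gives PP(8, 1, 8) = 12870.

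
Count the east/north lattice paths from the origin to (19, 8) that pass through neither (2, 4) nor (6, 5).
Number of paths = 1913580

Inclusion–exclusion. Total paths: C(27, 19) = 2220075. Through P₁: C(6, 2)·C(21, 17) = 89775. Through P₂: C(11, 6)·C(16, 13) = 258720. Since P₁ is strictly southwest of P₂, a monotone path through both must visit P₁ then P₂; paths through both = C(6, 2)·C(5, 4)·C(16, 13) = 42000. Avoid both = 2220075 − 89775 − 258720 + 42000 = 1913580.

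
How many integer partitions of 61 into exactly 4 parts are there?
p(61, 4 parts) = 1650

Partitions of n into exactly k parts are in bijection with partitions of n − k into at most k parts (subtract 1 from each part). So p(61, exactly 4) = p(57, parts ≤ 4). Computing via the recurrence p(m, j) = p(m, j−1) + p(m−j, j) gives 1650.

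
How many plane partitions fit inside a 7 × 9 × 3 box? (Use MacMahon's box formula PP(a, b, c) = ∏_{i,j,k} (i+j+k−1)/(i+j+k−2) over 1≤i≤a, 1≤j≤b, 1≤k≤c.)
PP(7, 9, 3) = 24584605760

Evaluate the triple product over i = 1..7, j = 1..9, k = 1..3. The factors are (2/1) · (3/2) · (4/3) · (3/2) · (4/3) · (5/4) · (4/3) · (5/4) · … (189 factors total). The numerators and denominators telescope so the product is an integer; carrying out the multiplication exactly gives PP(7, 9, 3) = 24584605760.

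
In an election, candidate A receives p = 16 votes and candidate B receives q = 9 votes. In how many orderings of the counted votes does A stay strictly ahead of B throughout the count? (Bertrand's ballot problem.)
Strict-lead orderings = 572033

Total orderings of the 25 votes with 16 for A: C(25, 16) = 2042975. By the Bertrand ballot formula (Cycle Lemma / reflection principle), the number of orderings in which A is strictly ahead of B throughout is (p − q)/(p + q) · C(p + q, p) = (16 − 9)/(16 + 9) · 2042975 = 572033.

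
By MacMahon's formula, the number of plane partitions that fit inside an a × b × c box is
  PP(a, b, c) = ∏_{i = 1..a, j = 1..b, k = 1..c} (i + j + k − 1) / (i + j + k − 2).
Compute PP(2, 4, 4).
PP(2, 4, 4) = 1764

Evaluate the triple product over i = 1..2, j = 1..4, k = 1..4. The factors are (2/1) · (3/2) · (4/3) · (5/4) · (3/2) · (4/3) · (5/4) · (6/5) · … (32 factors total). The numerators and denominators telescope so the product is an integer; carrying out the multiplication exactly gives PP(2, 4, 4) = 1764.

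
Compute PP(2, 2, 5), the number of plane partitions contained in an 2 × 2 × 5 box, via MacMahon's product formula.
PP(2, 2, 5) = 196

Evaluate the triple product over i = 1..2, j = 1..2, k = 1..5. The factors are (2/1) · (3/2) · (4/3) · (5/4) · (6/5) · (3/2) · (4/3) · (5/4) · … (20 factors total). The numerators and denominators telescope so the product is an integer; carrying out the multiplication exactly gives PP(2, 2, 5) = 196.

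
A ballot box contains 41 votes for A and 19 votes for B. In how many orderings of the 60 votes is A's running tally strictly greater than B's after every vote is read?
Strict-lead orderings = 749760805916430

Total orderings of the 60 votes with 41 for A: C(60, 41) = 2044802197953900. By the Bertrand ballot formula (Cycle Lemma / reflection principle), the number of orderings in which A is strictly ahead of B throughout is (p − q)/(p + q) · C(p + q, p) = (41 − 19)/(41 + 19) · 2044802197953900 = 749760805916430.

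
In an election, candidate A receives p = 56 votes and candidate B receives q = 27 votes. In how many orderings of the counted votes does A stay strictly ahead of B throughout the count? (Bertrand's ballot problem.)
Strict-lead orderings = 1780627443558247300152

Total orderings of the 83 votes with 56 for A: C(83, 56) = 5096278545356362962504. By the Bertrand ballot formula (Cycle Lemma / reflection principle), the number of orderings in which A is strictly ahead of B throughout is (p − q)/(p + q) · C(p + q, p) = (56 − 27)/(56 + 27) · 5096278545356362962504 = 1780627443558247300152.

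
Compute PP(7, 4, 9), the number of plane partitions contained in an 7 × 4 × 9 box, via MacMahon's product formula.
PP(7, 4, 9) = 10323075958624

Evaluate the triple product over i = 1..7, j = 1..4, k = 1..9. The factors are (2/1) · (3/2) · (4/3) · (5/4) · (6/5) · (7/6) · (8/7) · (9/8) · … (252 factors total). The numerators and denominators telescope so the product is an integer; carrying out the multiplication exactly gives PP(7, 4, 9) = 10323075958624.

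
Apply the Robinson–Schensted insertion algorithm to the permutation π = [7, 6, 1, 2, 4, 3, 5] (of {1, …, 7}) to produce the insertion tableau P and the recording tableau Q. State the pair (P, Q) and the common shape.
P = [1, 2, 3, 5] / [4] / [6] / [7];  Q = [1, 4, 5, 7] / [2] / [3] / [6];  common shape = (4, 1, 1, 1)

Row-insert the values π_1, π_2, … into P one at a time, bumping the leftmost entry strictly greater than the inserted value down to the next row. The recording tableau Q records, in position (i, j), the step at which that cell was added to P.
  Insert 7 (step 1): P = [7];  Q = [1]
  Insert 6 (step 2): P = [6] / [7];  Q = [1] / [2]
  Insert 1 (step 3): P = [1] / [6] / [7];  Q = [1] / [2] / [3]
  Insert 2 (step 4): P = [1, 2] / [6] / [7];  Q = [1, 4] / [2] / [3]
  Insert 4 (step 5): P = [1, 2, 4] / [6] / [7];  Q = [1, 4, 5] / [2] / [3]
  Insert 3 (step 6): P = [1, 2, 3] / [4] / [6] / [7];  Q = [1, 4, 5] / [2] / [3] / [6]
  Insert 5 (step 7): P = [1, 2, 3, 5] / [4] / [6] / [7];  Q = [1, 4, 5, 7] / [2] / [3] / [6]
Final shape: (4, 1, 1, 1).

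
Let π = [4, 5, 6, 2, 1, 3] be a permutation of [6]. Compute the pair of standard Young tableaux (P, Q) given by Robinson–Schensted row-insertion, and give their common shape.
P = [1, 3, 6] / [2, 5] / [4];  Q = [1, 2, 3] / [4, 6] / [5];  common shape = (3, 2, 1)

Row-insert the values π_1, π_2, … into P one at a time, bumping the leftmost entry strictly greater than the inserted value down to the next row. The recording tableau Q records, in position (i, j), the step at which that cell was added to P.
  Insert 4 (step 1): P = [4];  Q = [1]
  Insert 5 (step 2): P = [4, 5];  Q = [1, 2]
  Insert 6 (step 3): P = [4, 5, 6];  Q = [1, 2, 3]
  Insert 2 (step 4): P = [2, 5, 6] / [4];  Q = [1, 2, 3] / [4]
  Insert 1 (step 5): P = [1, 5, 6] / [2] / [4];  Q = [1, 2, 3] / [4] / [5]
  Insert 3 (step 6): P = [1, 3, 6] / [2, 5] / [4];  Q = [1, 2, 3] / [4, 6] / [5]
Final shape: (3, 2, 1).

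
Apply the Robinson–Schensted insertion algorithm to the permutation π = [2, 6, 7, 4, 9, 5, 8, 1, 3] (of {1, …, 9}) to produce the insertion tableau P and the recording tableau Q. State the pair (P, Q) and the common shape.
P = [1, 3, 5, 8] / [2, 4, 9] / [6, 7];  Q = [1, 2, 3, 5] / [4, 6, 7] / [8, 9];  common shape = (4, 3, 2)

Row-insert the values π_1, π_2, … into P one at a time, bumping the leftmost entry strictly greater than the inserted value down to the next row. The recording tableau Q records, in position (i, j), the step at which that cell was added to P.
  Insert 2 (step 1): P = [2];  Q = [1]
  Insert 6 (step 2): P = [2, 6];  Q = [1, 2]
  Insert 7 (step 3): P = [2, 6, 7];  Q = [1, 2, 3]
  Insert 4 (step 4): P = [2, 4, 7] / [6];  Q = [1, 2, 3] / [4]
  Insert 9 (step 5): P = [2, 4, 7, 9] / [6];  Q = [1, 2, 3, 5] / [4]
  Insert 5 (step 6): P = [2, 4, 5, 9] / [6, 7];  Q = [1, 2, 3, 5] / [4, 6]
  Insert 8 (step 7): P = [2, 4, 5, 8] / [6, 7, 9];  Q = [1, 2, 3, 5] / [4, 6, 7]
  Insert 1 (step 8): P = [1, 4, 5, 8] / [2, 7, 9] / [6];  Q = [1, 2, 3, 5] / [4, 6, 7] / [8]
  Insert 3 (step 9): P = [1, 3, 5, 8] / [2, 4, 9] / [6, 7];  Q = [1, 2, 3, 5] / [4, 6, 7] / [8, 9]
Final shape: (4, 3, 2).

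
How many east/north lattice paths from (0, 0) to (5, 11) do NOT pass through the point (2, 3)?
Number of paths = 2718

Total paths from (0, 0) to (5, 11): C(16, 5) = 4368. Paths through (2, 3): (paths (0, 0) → (2, 3)) × (paths (2, 3) → (5, 11)) = C(5, 2) · C(11, 3) = 10 · 165 = 1650. Avoidance count = 4368 − 1650 = 2718.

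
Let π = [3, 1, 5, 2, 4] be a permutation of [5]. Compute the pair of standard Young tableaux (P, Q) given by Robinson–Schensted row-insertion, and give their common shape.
P = [1, 2, 4] / [3, 5];  Q = [1, 3, 5] / [2, 4];  common shape = (3, 2)

Row-insert the values π_1, π_2, … into P one at a time, bumping the leftmost entry strictly greater than the inserted value down to the next row. The recording tableau Q records, in position (i, j), the step at which that cell was added to P.
  Insert 3 (step 1): P = [3];  Q = [1]
  Insert 1 (step 2): P = [1] / [3];  Q = [1] / [2]
  Insert 5 (step 3): P = [1, 5] / [3];  Q = [1, 3] / [2]
  Insert 2 (step 4): P = [1, 2] / [3, 5];  Q = [1, 3] / [2, 4]
  Insert 4 (step 5): P = [1, 2, 4] / [3, 5];  Q = [1, 3, 5] / [2, 4]
Final shape: (3, 2).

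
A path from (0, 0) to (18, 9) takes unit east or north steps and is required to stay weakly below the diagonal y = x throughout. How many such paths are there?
Number of paths = 2466750

By the reflection principle (André's argument), the number of monotone paths to (18, 9) with n ≤ m that never go above y = x is C(27, 18) − C(27, 19) = 4686825 − 2220075 = 2466750.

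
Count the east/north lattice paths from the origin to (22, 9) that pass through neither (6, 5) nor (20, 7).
Number of paths = 12926145

Inclusion–exclusion. Total paths: C(31, 22) = 20160075. Through P₁: C(11, 6)·C(20, 16) = 2238390. Through P₂: C(27, 20)·C(4, 2) = 5328180. Since P₁ is strictly southwest of P₂, a monotone path through both must visit P₁ then P₂; paths through both = C(11, 6)·C(16, 14)·C(4, 2) = 332640. Avoid both = 20160075 − 2238390 − 5328180 + 332640 = 12926145.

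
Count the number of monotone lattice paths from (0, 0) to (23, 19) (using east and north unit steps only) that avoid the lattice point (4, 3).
Number of paths = 304677797550

Total paths from (0, 0) to (23, 19): C(42, 23) = 446775310800. Paths through (4, 3): (paths (0, 0) → (4, 3)) × (paths (4, 3) → (23, 19)) = C(7, 4) · C(35, 19) = 35 · 4059928950 = 142097513250. Avoidance count = 446775310800 − 142097513250 = 304677797550.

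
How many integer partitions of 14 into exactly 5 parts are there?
p(14, 5 parts) = 23

Partitions of n into exactly k parts ↔ partitions of n − k into at most k parts (subtract 1 from each part). For n = 14, k = 5, the partitions are: 10+1+1+1+1, 9+2+1+1+1, 8+3+1+1+1, 8+2+2+1+1, 7+4+1+1+1, 7+3+2+1+1, 7+2+2+2+1, 6+5+1+1+1, 6+4+2+1+1, 6+3+3+1+1, 6+3+2+2+1, 6+2+2+2+2, 5+5+2+1+1, 5+4+3+1+1, 5+4+2+2+1, 5+3+3+2+1, 5+3+2+2+2, 4+4+4+1+1, 4+4+3+2+1, 4+4+2+2+2, 4+3+3+3+1, 4+3+3+2+2, 3+3+3+3+2. Count = 23.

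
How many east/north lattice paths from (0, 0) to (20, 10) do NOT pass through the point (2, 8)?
Number of paths = 30036465

Total paths from (0, 0) to (20, 10): C(30, 20) = 30045015. Paths through (2, 8): (paths (0, 0) → (2, 8)) × (paths (2, 8) → (20, 10)) = C(10, 2) · C(20, 18) = 45 · 190 = 8550. Avoidance count = 30045015 − 8550 = 30036465.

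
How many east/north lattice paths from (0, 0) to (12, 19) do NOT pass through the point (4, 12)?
Number of paths = 129408825

Total paths from (0, 0) to (12, 19): C(31, 12) = 141120525. Paths through (4, 12): (paths (0, 0) → (4, 12)) × (paths (4, 12) → (12, 19)) = C(16, 4) · C(15, 8) = 1820 · 6435 = 11711700. Avoidance count = 141120525 − 11711700 = 129408825.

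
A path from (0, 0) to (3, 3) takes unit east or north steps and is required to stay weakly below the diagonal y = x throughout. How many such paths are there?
Number of paths = 5

By the reflection principle (André's argument), the number of monotone paths to (3, 3) with n ≤ m that never go above y = x is C(6, 3) − C(6, 4) = 20 − 15 = 5.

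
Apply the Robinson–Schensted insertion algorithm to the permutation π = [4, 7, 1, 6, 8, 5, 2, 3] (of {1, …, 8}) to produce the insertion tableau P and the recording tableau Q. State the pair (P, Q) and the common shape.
P = [1, 2, 3] / [4, 5, 8] / [6] / [7];  Q = [1, 2, 5] / [3, 4, 8] / [6] / [7];  common shape = (3, 3, 1, 1)

Row-insert the values π_1, π_2, … into P one at a time, bumping the leftmost entry strictly greater than the inserted value down to the next row. The recording tableau Q records, in position (i, j), the step at which that cell was added to P.
  Insert 4 (step 1): P = [4];  Q = [1]
  Insert 7 (step 2): P = [4, 7];  Q = [1, 2]
  Insert 1 (step 3): P = [1, 7] / [4];  Q = [1, 2] / [3]
  Insert 6 (step 4): P = [1, 6] / [4, 7];  Q = [1, 2] / [3, 4]
  Insert 8 (step 5): P = [1, 6, 8] / [4, 7];  Q = [1, 2, 5] / [3, 4]
  Insert 5 (step 6): P = [1, 5, 8] / [4, 6] / [7];  Q = [1, 2, 5] / [3, 4] / [6]
  Insert 2 (step 7): P = [1, 2, 8] / [4, 5] / [6] / [7];  Q = [1, 2, 5] / [3, 4] / [6] / [7]
  Insert 3 (step 8): P = [1, 2, 3] / [4, 5, 8] / [6] / [7];  Q = [1, 2, 5] / [3, 4, 8] / [6] / [7]
Final shape: (3, 3, 1, 1).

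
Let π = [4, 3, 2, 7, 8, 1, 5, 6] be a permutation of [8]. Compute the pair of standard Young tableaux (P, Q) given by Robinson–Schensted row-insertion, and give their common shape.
P = [1, 5, 6] / [2, 7, 8] / [3] / [4];  Q = [1, 4, 5] / [2, 7, 8] / [3] / [6];  common shape = (3, 3, 1, 1)

Row-insert the values π_1, π_2, … into P one at a time, bumping the leftmost entry strictly greater than the inserted value down to the next row. The recording tableau Q records, in position (i, j), the step at which that cell was added to P.
  Insert 4 (step 1): P = [4];  Q = [1]
  Insert 3 (step 2): P = [3] / [4];  Q = [1] / [2]
  Insert 2 (step 3): P = [2] / [3] / [4];  Q = [1] / [2] / [3]
  Insert 7 (step 4): P = [2, 7] / [3] / [4];  Q = [1, 4] / [2] / [3]
  Insert 8 (step 5): P = [2, 7, 8] / [3] / [4];  Q = [1, 4, 5] / [2] / [3]
  Insert 1 (step 6): P = [1, 7, 8] / [2] / [3] / [4];  Q = [1, 4, 5] / [2] / [3] / [6]
  Insert 5 (step 7): P = [1, 5, 8] / [2, 7] / [3] / [4];  Q = [1, 4, 5] / [2, 7] / [3] / [6]
  Insert 6 (step 8): P = [1, 5, 6] / [2, 7, 8] / [3] / [4];  Q = [1, 4, 5] / [2, 7, 8] / [3] / [6]
Final shape: (3, 3, 1, 1).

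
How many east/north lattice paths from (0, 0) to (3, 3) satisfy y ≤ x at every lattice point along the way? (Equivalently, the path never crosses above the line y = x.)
Number of paths = 5

By the reflection principle (André's argument), the number of monotone paths to (3, 3) with n ≤ m that never go above y = x is C(6, 3) − C(6, 4) = 20 − 15 = 5.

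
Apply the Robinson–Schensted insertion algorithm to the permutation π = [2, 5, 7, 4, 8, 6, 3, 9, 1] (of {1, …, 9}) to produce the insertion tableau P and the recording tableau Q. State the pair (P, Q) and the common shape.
P = [1, 3, 6, 8, 9] / [2, 7] / [4] / [5];  Q = [1, 2, 3, 5, 8] / [4, 6] / [7] / [9];  common shape = (5, 2, 1, 1)

Row-insert the values π_1, π_2, … into P one at a time, bumping the leftmost entry strictly greater than the inserted value down to the next row. The recording tableau Q records, in position (i, j), the step at which that cell was added to P.
  Insert 2 (step 1): P = [2];  Q = [1]
  Insert 5 (step 2): P = [2, 5];  Q = [1, 2]
  Insert 7 (step 3): P = [2, 5, 7];  Q = [1, 2, 3]
  Insert 4 (step 4): P = [2, 4, 7] / [5];  Q = [1, 2, 3] / [4]
  Insert 8 (step 5): P = [2, 4, 7, 8] / [5];  Q = [1, 2, 3, 5] / [4]
  Insert 6 (step 6): P = [2, 4, 6, 8] / [5, 7];  Q = [1, 2, 3, 5] / [4, 6]
  Insert 3 (step 7): P = [2, 3, 6, 8] / [4, 7] / [5];  Q = [1, 2, 3, 5] / [4, 6] / [7]
  Insert 9 (step 8): P = [2, 3, 6, 8, 9] / [4, 7] / [5];  Q = [1, 2, 3, 5, 8] / [4, 6] / [7]
  Insert 1 (step 9): P = [1, 3, 6, 8, 9] / [2, 7] / [4] / [5];  Q = [1, 2, 3, 5, 8] / [4, 6] / [7] / [9]
Final shape: (5, 2, 1, 1).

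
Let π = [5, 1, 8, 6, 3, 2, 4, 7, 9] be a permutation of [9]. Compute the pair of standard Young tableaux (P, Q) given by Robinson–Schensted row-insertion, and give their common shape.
P = [1, 2, 4, 7, 9] / [3, 6] / [5] / [8];  Q = [1, 3, 7, 8, 9] / [2, 4] / [5] / [6];  common shape = (5, 2, 1, 1)

Row-insert the values π_1, π_2, … into P one at a time, bumping the leftmost entry strictly greater than the inserted value down to the next row. The recording tableau Q records, in position (i, j), the step at which that cell was added to P.
  Insert 5 (step 1): P = [5];  Q = [1]
  Insert 1 (step 2): P = [1] / [5];  Q = [1] / [2]
  Insert 8 (step 3): P = [1, 8] / [5];  Q = [1, 3] / [2]
  Insert 6 (step 4): P = [1, 6] / [5, 8];  Q = [1, 3] / [2, 4]
  Insert 3 (step 5): P = [1, 3] / [5, 6] / [8];  Q = [1, 3] / [2, 4] / [5]
  Insert 2 (step 6): P = [1, 2] / [3, 6] / [5] / [8];  Q = [1, 3] / [2, 4] / [5] / [6]
  Insert 4 (step 7): P = [1, 2, 4] / [3, 6] / [5] / [8];  Q = [1, 3, 7] / [2, 4] / [5] / [6]
  Insert 7 (step 8): P = [1, 2, 4, 7] / [3, 6] / [5] / [8];  Q = [1, 3, 7, 8] / [2, 4] / [5] / [6]
  Insert 9 (step 9): P = [1, 2, 4, 7, 9] / [3, 6] / [5] / [8];  Q = [1, 3, 7, 8, 9] / [2, 4] / [5] / [6]
Final shape: (5, 2, 1, 1).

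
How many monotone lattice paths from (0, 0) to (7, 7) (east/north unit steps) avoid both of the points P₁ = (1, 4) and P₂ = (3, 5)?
Number of paths = 2397

Inclusion–exclusion. Total paths: C(14, 7) = 3432. Through P₁: C(5, 1)·C(9, 6) = 420. Through P₂: C(8, 3)·C(6, 4) = 840. Since P₁ is strictly southwest of P₂, a monotone path through both must visit P₁ then P₂; paths through both = C(5, 1)·C(3, 2)·C(6, 4) = 225. Avoid both = 3432 − 420 − 840 + 225 = 2397.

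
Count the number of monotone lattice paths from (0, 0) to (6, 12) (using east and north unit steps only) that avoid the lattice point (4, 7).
Number of paths = 11634

Total paths from (0, 0) to (6, 12): C(18, 6) = 18564. Paths through (4, 7): (paths (0, 0) → (4, 7)) × (paths (4, 7) → (6, 12)) = C(11, 4) · C(7, 2) = 330 · 21 = 6930. Avoidance count = 18564 − 6930 = 11634.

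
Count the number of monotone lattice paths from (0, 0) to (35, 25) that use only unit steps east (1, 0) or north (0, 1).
Number of paths = 51915437974328292

A monotone lattice path from (0, 0) to (35, 25) consists of 35 east steps and 25 north steps in some order, so it is determined by which 35 of the 60 steps are east. The count is C(60, 35) = 51915437974328292.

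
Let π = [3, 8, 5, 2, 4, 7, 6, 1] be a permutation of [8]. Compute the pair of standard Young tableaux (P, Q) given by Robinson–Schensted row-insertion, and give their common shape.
P = [1, 4, 6] / [2, 5, 7] / [3] / [8];  Q = [1, 2, 6] / [3, 5, 7] / [4] / [8];  common shape = (3, 3, 1, 1)

Row-insert the values π_1, π_2, … into P one at a time, bumping the leftmost entry strictly greater than the inserted value down to the next row. The recording tableau Q records, in position (i, j), the step at which that cell was added to P.
  Insert 3 (step 1): P = [3];  Q = [1]
  Insert 8 (step 2): P = [3, 8];  Q = [1, 2]
  Insert 5 (step 3): P = [3, 5] / [8];  Q = [1, 2] / [3]
  Insert 2 (step 4): P = [2, 5] / [3] / [8];  Q = [1, 2] / [3] / [4]
  Insert 4 (step 5): P = [2, 4] / [3, 5] / [8];  Q = [1, 2] / [3, 5] / [4]
  Insert 7 (step 6): P = [2, 4, 7] / [3, 5] / [8];  Q = [1, 2, 6] / [3, 5] / [4]
  Insert 6 (step 7): P = [2, 4, 6] / [3, 5, 7] / [8];  Q = [1, 2, 6] / [3, 5, 7] / [4]
  Insert 1 (step 8): P = [1, 4, 6] / [2, 5, 7] / [3] / [8];  Q = [1, 2, 6] / [3, 5, 7] / [4] / [8]
Final shape: (3, 3, 1, 1).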